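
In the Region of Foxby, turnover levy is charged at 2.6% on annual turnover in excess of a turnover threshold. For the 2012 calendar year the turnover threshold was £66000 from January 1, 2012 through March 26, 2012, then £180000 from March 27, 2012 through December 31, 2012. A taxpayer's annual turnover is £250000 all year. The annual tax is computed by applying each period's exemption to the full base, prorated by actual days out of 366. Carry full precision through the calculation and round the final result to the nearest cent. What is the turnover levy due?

£2516.46

January 1 – March 26, 2012: 86 days, exemption £66000 → (£250000 − £66000) × 2.6% × 86/366 = £1124.1093
March 27 – December 31, 2012: 280 days, exemption £180000 → (£250000 − £180000) × 2.6% × 280/366 = £1392.3497
Total = £2516.4590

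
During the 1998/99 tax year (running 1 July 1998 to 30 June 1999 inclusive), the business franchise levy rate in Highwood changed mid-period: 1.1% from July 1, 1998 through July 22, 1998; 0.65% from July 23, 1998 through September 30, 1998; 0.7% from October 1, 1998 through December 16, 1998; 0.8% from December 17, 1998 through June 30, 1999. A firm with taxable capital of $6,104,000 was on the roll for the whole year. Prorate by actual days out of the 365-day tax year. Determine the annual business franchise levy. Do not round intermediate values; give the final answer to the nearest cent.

$46,892.10

July 1 – July 22, 1998: 22 days at 1.1% → $6,104,000 × 1.1% × 22/365 = $4,047.0356
July 23 – September 30, 1998: 70 days at 0.65% → $6,104,000 × 0.65% × 70/365 = $7,609.0959
October 1 – December 16, 1998: 77 days at 0.7% → $6,104,000 × 0.7% × 77/365 = $9,013.8521
December 17, 1998 – June 30, 1999: 196 days at 0.8% → $6,104,000 × 0.8% × 196/365 = $26,222.1151
Total = $46,892.0986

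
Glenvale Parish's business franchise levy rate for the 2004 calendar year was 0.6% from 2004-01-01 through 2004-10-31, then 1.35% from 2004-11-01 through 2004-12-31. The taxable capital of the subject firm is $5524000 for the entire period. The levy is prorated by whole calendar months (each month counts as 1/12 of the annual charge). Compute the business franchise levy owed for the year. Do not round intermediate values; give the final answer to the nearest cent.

$40049.00

2004-01-01 to 2004-10-31: 10 months at 0.6% → $5524000 × 0.6% × 10/12 = $27620.0000
2004-11-01 to 2004-12-31: 2 months at 1.35% → $5524000 × 1.35% × 2/12 = $12429.0000
Total = $40049.0000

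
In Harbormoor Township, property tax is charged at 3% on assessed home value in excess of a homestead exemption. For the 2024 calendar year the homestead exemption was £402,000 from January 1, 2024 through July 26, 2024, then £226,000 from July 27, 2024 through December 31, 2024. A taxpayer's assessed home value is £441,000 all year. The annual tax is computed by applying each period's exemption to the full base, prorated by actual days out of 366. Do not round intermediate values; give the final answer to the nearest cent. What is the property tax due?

£3,449.34

January 1 – July 26, 2024: 208 days, exemption £402,000 → (£441,000 − £402,000) × 3% × 208/366 = £664.9180
July 27 – December 31, 2024: 158 days, exemption £226,000 → (£441,000 − £226,000) × 3% × 158/366 = £2,784.4262
Total = £3,449.3443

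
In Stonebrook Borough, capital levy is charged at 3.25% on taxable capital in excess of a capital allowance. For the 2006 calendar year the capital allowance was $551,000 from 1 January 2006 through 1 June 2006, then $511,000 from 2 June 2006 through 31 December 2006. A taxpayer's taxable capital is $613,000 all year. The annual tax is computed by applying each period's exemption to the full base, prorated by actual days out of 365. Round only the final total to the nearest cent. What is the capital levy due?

1 January – 1 June 2006: 152 days, exemption $551,000 → ($613,000 − $551,000) × 3.25% × 152/365 = $839.1233
2 June – 31 December 2006: 213 days, exemption $511,000 → ($613,000 − $511,000) × 3.25% × 213/365 = $1,934.5068
Total = $2,773.6301

$2,773.63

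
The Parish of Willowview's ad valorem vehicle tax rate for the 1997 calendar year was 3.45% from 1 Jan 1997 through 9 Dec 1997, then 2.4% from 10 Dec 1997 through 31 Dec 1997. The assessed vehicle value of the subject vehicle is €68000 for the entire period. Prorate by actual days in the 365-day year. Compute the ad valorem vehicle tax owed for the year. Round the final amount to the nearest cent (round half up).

1 Jan – 9 Dec 1997: 343 days at 3.45% → €68000 × 3.45% × 343/365 = €2204.5973
10 Dec – 31 Dec 1997: 22 days at 2.4% → €68000 × 2.4% × 22/365 = €98.3671
Total = €2302.9644

€2302.96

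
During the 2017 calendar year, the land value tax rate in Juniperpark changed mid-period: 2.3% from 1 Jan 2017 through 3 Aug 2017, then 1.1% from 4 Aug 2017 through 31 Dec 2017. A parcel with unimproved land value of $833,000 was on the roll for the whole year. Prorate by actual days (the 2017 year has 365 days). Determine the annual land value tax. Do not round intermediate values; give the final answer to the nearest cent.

$15,051.05

1 Jan – 3 Aug 2017: 215 days at 2.3% → $833,000 × 2.3% × 215/365 = $11,285.4384
4 Aug – 31 Dec 2017: 150 days at 1.1% → $833,000 × 1.1% × 150/365 = $3,765.6164
Total = $15,051.0548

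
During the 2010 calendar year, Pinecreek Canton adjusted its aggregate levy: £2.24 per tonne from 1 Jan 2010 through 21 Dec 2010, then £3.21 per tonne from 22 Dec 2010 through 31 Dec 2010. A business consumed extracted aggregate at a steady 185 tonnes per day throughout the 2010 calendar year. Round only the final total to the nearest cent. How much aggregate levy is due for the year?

1 Jan – 21 Dec 2010: 355 days × 185 tonnes/day = 65,675 tonnes at £2.24/tonne → £147112.00
22 Dec – 31 Dec 2010: 10 days × 185 tonnes/day = 1,850 tonnes at £3.21/tonne → £5938.50

£153050.50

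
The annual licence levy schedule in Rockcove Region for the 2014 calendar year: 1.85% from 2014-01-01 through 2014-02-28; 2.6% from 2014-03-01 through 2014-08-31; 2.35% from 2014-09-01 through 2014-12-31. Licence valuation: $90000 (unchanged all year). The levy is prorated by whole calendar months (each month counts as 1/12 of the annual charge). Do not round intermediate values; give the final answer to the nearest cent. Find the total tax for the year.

2014-01-01 to 2014-02-28: 2 months at 1.85% → $90000 × 1.85% × 2/12 = $277.5000
2014-03-01 to 2014-08-31: 6 months at 2.6% → $90000 × 2.6% × 6/12 = $1170.0000
2014-09-01 to 2014-12-31: 4 months at 2.35% → $90000 × 2.35% × 4/12 = $705.0000
Total = $2152.5000

$2152.50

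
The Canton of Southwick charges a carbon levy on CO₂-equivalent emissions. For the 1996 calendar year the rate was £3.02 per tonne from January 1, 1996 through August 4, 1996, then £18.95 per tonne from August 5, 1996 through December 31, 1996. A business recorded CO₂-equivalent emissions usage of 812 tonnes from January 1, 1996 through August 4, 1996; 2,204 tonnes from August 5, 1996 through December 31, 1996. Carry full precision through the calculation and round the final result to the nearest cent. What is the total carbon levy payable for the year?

£44,218.04

January 1 – August 4, 1996: 812 tonnes at £3.02/tonne → £2,452.24
August 5 – December 31, 1996: 2,204 tonnes at £18.95/tonne → £41,765.80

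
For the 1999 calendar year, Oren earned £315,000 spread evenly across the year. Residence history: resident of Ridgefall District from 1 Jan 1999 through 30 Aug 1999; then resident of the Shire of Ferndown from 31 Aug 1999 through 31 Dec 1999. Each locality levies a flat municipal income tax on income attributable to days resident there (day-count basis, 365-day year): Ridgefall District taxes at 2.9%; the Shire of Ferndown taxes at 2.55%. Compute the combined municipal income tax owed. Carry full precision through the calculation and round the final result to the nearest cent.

£8,763.47

Ridgefall District, 1 Jan – 30 Aug 1999: 242 days → £315,000 × 2.9% × 242/365 = £6,056.6301
The Shire of Ferndown, 31 Aug – 31 Dec 1999: 123 days → £315,000 × 2.55% × 123/365 = £2,706.8425
Total = £8,763.4726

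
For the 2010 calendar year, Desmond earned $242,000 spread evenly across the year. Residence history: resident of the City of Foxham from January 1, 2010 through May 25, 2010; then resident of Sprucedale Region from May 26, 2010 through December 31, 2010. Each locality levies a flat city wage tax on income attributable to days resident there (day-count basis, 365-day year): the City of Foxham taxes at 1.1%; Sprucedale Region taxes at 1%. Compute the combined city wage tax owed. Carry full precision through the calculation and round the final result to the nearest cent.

The City of Foxham, January 1 – May 25, 2010: 145 days → $242,000 × 1.1% × 145/365 = $1,057.5068
Sprucedale Region, May 26 – December 31, 2010: 220 days → $242,000 × 1% × 220/365 = $1,458.6301
Total = $2,516.1370

$2,516.14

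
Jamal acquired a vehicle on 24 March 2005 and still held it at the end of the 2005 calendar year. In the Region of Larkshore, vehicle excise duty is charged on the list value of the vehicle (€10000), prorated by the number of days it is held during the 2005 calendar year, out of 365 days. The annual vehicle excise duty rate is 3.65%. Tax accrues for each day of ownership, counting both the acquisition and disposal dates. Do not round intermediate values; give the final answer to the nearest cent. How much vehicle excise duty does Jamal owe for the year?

Days held (24 March – 31 December 2005): 283 out of 365
Tax = €10000 × 3.65% × 283/365 = €283.0000

€283.00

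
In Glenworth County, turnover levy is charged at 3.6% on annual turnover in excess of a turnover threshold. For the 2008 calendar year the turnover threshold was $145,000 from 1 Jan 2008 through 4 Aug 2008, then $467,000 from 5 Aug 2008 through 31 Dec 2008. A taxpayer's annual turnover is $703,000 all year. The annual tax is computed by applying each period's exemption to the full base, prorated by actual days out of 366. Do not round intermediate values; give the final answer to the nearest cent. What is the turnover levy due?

1 Jan – 4 Aug 2008: 217 days, exemption $145,000 → ($703,000 − $145,000) × 3.6% × 217/366 = $11,910.0984
5 Aug – 31 Dec 2008: 149 days, exemption $467,000 → ($703,000 − $467,000) × 3.6% × 149/366 = $3,458.7541
Total = $15,368.8525

$15,368.85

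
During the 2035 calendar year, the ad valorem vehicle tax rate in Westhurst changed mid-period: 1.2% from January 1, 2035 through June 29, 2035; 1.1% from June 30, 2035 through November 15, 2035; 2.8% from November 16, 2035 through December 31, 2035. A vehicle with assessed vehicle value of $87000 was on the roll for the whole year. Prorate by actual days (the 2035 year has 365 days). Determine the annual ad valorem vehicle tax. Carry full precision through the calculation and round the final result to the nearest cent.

$1186.30

January 1 – June 29, 2035: 180 days at 1.2% → $87000 × 1.2% × 180/365 = $514.8493
June 30 – November 15, 2035: 139 days at 1.1% → $87000 × 1.1% × 139/365 = $364.4466
November 16 – December 31, 2035: 46 days at 2.8% → $87000 × 2.8% × 46/365 = $307.0027
Total = $1186.2986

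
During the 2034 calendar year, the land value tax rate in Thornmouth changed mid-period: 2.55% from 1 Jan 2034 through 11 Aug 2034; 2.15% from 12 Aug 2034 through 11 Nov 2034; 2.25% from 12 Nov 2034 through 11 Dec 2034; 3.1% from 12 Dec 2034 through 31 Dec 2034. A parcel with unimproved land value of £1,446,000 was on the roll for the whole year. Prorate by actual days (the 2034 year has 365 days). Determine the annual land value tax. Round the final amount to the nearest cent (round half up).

1 Jan – 11 Aug 2034: 223 days at 2.55% → £1,446,000 × 2.55% × 223/365 = £22,527.8877
12 Aug – 11 Nov 2034: 92 days at 2.15% → £1,446,000 × 2.15% × 92/365 = £7,836.1315
12 Nov – 11 Dec 2034: 30 days at 2.25% → £1,446,000 × 2.25% × 30/365 = £2,674.1096
12 Dec – 31 Dec 2034: 20 days at 3.1% → £1,446,000 × 3.1% × 20/365 = £2,456.2192
Total = £35,494.3479

£35,494.35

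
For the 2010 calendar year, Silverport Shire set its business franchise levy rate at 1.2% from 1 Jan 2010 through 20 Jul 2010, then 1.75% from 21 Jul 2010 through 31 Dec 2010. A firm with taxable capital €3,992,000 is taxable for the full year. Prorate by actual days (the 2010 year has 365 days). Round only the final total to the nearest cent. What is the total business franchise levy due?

€57,769.16

1 Jan – 20 Jul 2010: 201 days at 1.2% → €3,992,000 × 1.2% × 201/365 = €26,380.0110
21 Jul – 31 Dec 2010: 164 days at 1.75% → €3,992,000 × 1.75% × 164/365 = €31,389.1507
Total = €57,769.1616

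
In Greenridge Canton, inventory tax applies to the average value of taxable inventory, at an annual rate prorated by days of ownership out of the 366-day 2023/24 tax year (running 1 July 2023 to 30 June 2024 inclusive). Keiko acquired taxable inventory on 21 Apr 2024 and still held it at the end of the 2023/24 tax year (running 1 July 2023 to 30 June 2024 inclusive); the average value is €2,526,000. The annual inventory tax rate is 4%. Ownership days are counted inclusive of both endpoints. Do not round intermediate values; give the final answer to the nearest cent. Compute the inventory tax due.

Days held (21 Apr – 30 Jun 2024): 71 out of 366
Tax = €2,526,000 × 4% × 71/366 = €19,600.6557

€19,600.66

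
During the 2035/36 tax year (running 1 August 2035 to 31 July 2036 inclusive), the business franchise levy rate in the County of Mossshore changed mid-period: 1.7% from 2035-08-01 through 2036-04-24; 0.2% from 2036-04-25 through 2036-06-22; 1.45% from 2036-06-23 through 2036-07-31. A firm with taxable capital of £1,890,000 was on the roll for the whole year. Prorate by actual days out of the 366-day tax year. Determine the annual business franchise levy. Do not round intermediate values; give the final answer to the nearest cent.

2035-08-01 to 2036-04-24: 268 days at 1.7% → £1,890,000 × 1.7% × 268/366 = £23,526.8852
2036-04-25 to 2036-06-22: 59 days at 0.2% → £1,890,000 × 0.2% × 59/366 = £609.3443
2036-06-23 to 2036-07-31: 39 days at 1.45% → £1,890,000 × 1.45% × 39/366 = £2,920.2049
Total = £27,056.4344

£27,056.43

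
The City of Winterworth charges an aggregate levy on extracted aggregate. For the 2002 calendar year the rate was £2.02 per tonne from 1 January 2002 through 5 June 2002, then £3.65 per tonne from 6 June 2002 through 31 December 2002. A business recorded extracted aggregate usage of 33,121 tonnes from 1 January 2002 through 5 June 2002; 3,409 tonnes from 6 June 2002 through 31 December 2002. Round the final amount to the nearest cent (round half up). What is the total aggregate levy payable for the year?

£79,347.27

1 January – 5 June 2002: 33,121 tonnes at £2.02/tonne → £66,904.42
6 June – 31 December 2002: 3,409 tonnes at £3.65/tonne → £12,442.85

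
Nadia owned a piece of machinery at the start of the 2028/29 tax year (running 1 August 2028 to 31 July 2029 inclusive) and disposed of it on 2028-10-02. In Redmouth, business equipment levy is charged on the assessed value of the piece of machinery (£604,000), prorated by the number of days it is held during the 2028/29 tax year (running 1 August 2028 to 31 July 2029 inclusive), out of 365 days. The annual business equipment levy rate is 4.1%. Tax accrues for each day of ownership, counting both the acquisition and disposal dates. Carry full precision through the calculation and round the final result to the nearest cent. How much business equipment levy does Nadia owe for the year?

£4,274.33

Days held (2028-08-01 to 2028-10-02): 63 out of 365
Tax = £604,000 × 4.1% × 63/365 = £4,274.3342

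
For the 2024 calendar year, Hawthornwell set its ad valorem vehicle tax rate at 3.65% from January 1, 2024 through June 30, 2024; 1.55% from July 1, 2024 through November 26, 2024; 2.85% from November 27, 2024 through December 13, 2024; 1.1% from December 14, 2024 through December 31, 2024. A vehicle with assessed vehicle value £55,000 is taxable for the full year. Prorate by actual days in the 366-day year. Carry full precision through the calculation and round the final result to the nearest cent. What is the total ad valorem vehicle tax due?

January 1 – June 30, 2024: 182 days at 3.65% → £55,000 × 3.65% × 182/366 = £998.2650
July 1 – November 26, 2024: 149 days at 1.55% → £55,000 × 1.55% × 149/366 = £347.0560
November 27 – December 13, 2024: 17 days at 2.85% → £55,000 × 2.85% × 17/366 = £72.8074
December 14 – December 31, 2024: 18 days at 1.1% → £55,000 × 1.1% × 18/366 = £29.7541
Total = £1,447.8825

£1,447.88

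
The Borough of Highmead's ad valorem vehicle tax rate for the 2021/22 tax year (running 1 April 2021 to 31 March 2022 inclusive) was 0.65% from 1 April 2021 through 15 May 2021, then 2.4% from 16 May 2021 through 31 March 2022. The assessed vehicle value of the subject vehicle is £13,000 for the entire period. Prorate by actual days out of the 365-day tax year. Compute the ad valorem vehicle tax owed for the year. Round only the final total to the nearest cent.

1 April – 15 May 2021: 45 days at 0.65% → £13,000 × 0.65% × 45/365 = £10.4178
16 May 2021 – 31 March 2022: 320 days at 2.4% → £13,000 × 2.4% × 320/365 = £273.5342
Total = £283.9521

£283.95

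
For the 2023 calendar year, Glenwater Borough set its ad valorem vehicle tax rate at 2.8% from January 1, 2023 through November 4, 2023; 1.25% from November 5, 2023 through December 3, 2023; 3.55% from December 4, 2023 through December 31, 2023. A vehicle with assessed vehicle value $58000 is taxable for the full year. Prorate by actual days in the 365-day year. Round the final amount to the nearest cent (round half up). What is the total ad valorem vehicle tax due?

January 1 – November 4, 2023: 308 days at 2.8% → $58000 × 2.8% × 308/365 = $1370.3890
November 5 – December 3, 2023: 29 days at 1.25% → $58000 × 1.25% × 29/365 = $57.6027
December 4 – December 31, 2023: 28 days at 3.55% → $58000 × 3.55% × 28/365 = $157.9507
Total = $1585.9425

$1585.94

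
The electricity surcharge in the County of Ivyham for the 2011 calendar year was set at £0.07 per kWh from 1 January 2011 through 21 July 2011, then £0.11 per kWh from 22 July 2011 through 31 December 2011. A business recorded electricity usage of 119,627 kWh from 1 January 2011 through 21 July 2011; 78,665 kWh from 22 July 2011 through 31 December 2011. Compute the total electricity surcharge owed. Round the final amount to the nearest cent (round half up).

£17,027.04

1 January – 21 July 2011: 119,627 kWh at £0.07/kWh → £8,373.89
22 July – 31 December 2011: 78,665 kWh at £0.11/kWh → £8,653.15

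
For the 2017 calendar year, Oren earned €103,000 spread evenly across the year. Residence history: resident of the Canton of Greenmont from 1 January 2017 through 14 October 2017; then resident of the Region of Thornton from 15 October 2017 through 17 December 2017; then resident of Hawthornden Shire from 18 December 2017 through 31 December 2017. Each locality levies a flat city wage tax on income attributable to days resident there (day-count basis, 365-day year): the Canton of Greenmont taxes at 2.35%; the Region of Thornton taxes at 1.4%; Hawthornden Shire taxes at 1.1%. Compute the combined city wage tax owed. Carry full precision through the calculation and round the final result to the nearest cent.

The Canton of Greenmont, 1 January – 14 October 2017: 287 days → €103,000 × 2.35% × 287/365 = €1,903.2425
The Region of Thornton, 15 October – 17 December 2017: 64 days → €103,000 × 1.4% × 64/365 = €252.8438
Hawthornden Shire, 18 December – 31 December 2017: 14 days → €103,000 × 1.1% × 14/365 = €43.4575
Total = €2,199.5438

€2,199.54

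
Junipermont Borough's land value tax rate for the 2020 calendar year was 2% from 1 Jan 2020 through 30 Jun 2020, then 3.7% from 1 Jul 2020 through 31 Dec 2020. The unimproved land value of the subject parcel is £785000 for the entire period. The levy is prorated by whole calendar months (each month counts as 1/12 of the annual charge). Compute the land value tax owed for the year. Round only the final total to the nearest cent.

1 Jan – 30 Jun 2020: 6 months at 2% → £785000 × 2% × 6/12 = £7850.0000
1 Jul – 31 Dec 2020: 6 months at 3.7% → £785000 × 3.7% × 6/12 = £14522.5000
Total = £22372.5000

£22372.50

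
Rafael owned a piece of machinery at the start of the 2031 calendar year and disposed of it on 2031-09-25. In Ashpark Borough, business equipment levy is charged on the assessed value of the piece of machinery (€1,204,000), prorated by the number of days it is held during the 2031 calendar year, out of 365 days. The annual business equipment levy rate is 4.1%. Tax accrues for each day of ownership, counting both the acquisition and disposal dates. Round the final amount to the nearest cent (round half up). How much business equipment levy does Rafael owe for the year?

€36,245.35

Days held (2031-01-01 to 2031-09-25): 268 out of 365
Tax = €1,204,000 × 4.1% × 268/365 = €36,245.3479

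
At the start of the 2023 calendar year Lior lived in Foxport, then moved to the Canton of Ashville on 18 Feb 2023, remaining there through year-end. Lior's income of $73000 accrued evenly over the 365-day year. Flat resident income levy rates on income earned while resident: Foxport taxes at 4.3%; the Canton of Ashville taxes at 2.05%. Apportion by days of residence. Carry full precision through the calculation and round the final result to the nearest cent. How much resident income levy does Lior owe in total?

Foxport, 1 Jan – 17 Feb 2023: 48 days → $73000 × 4.3% × 48/365 = $412.8000
The Canton of Ashville, 18 Feb – 31 Dec 2023: 317 days → $73000 × 2.05% × 317/365 = $1299.7000
Total = $1712.5000

$1712.50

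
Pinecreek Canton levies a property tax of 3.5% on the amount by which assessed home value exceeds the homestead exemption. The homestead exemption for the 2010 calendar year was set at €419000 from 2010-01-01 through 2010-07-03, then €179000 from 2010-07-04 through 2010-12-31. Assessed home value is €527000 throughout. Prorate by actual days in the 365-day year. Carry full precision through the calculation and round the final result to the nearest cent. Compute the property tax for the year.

€7945.48

2010-01-01 to 2010-07-03: 184 days, exemption €419000 → (€527000 − €419000) × 3.5% × 184/365 = €1905.5342
2010-07-04 to 2010-12-31: 181 days, exemption €179000 → (€527000 − €179000) × 3.5% × 181/365 = €6039.9452
Total = €7945.4795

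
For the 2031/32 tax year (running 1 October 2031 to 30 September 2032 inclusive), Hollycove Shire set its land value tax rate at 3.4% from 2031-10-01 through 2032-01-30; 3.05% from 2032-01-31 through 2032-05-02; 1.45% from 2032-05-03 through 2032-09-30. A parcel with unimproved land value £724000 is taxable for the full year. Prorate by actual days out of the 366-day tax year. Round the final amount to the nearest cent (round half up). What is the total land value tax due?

£18147.48

2031-10-01 to 2032-01-30: 122 days at 3.4% → £724000 × 3.4% × 122/366 = £8205.3333
2032-01-31 to 2032-05-02: 93 days at 3.05% → £724000 × 3.05% × 93/366 = £5611.0000
2032-05-03 to 2032-09-30: 151 days at 1.45% → £724000 × 1.45% × 151/366 = £4331.1421
Total = £18147.4754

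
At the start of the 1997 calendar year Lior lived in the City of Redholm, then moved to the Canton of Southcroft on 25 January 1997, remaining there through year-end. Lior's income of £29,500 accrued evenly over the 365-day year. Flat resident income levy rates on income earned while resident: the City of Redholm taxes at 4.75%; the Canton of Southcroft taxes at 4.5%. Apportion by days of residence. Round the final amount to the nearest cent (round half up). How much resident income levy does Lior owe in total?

£1,332.35

The City of Redholm, 1 January – 24 January 1997: 24 days → £29,500 × 4.75% × 24/365 = £92.1370
The Canton of Southcroft, 25 January – 31 December 1997: 341 days → £29,500 × 4.5% × 341/365 = £1,240.2123
Total = £1,332.3493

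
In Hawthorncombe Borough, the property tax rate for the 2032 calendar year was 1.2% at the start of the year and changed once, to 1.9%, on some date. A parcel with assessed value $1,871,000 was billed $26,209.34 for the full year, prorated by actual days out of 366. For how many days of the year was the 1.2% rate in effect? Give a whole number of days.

Let d = days at the first rate; then 366 − d days at the second rate.
$1,871,000 × [1.2%·d + 1.9%·(366−d)] / 366 = $26,209.34
Solving gives d = 261, so the new rate took effect on September 18, 2032.

261 days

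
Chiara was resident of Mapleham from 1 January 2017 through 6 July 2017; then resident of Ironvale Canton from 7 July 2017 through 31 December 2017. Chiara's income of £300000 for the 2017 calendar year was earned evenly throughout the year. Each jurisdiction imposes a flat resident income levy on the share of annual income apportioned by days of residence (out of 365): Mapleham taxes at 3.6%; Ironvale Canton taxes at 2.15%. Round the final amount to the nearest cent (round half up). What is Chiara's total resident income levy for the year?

£8678.63

Mapleham, 1 January – 6 July 2017: 187 days → £300000 × 3.6% × 187/365 = £5533.1507
Ironvale Canton, 7 July – 31 December 2017: 178 days → £300000 × 2.15% × 178/365 = £3145.4795
Total = £8678.6301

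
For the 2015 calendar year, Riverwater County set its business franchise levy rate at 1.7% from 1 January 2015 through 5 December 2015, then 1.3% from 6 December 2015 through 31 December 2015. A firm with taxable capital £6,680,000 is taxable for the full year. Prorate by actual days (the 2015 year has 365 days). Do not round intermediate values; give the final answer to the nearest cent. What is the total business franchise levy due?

£111,656.66

1 January – 5 December 2015: 339 days at 1.7% → £6,680,000 × 1.7% × 339/365 = £105,470.7945
6 December – 31 December 2015: 26 days at 1.3% → £6,680,000 × 1.3% × 26/365 = £6,185.8630
Total = £111,656.6575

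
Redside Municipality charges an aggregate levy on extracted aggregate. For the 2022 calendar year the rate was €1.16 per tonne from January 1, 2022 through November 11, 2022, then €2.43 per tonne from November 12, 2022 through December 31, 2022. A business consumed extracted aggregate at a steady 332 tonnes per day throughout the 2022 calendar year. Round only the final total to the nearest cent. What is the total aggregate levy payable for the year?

January 1 – November 11, 2022: 315 days × 332 tonnes/day = 104,580 tonnes at €1.16/tonne → €121,312.80
November 12 – December 31, 2022: 50 days × 332 tonnes/day = 16,600 tonnes at €2.43/tonne → €40,338.00

€161,650.80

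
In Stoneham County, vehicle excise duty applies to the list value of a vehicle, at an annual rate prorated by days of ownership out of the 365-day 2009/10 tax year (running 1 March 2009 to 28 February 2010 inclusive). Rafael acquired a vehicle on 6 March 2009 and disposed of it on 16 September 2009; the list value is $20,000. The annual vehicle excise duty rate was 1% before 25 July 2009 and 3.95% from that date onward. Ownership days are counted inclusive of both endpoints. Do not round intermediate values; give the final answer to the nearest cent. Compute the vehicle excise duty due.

$194.14

6 March – 24 July 2009: 141 days at 1% → $20,000 × 1% × 141/365 = $77.2603
25 July – 16 September 2009: 54 days at 3.95% → $20,000 × 3.95% × 54/365 = $116.8767
Total = $194.1370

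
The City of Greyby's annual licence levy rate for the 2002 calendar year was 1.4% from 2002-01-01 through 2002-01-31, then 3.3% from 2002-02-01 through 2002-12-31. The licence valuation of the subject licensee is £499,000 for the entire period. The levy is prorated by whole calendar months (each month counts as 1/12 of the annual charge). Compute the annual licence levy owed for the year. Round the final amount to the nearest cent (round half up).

£15,676.92

2002-01-01 to 2002-01-31: 1 month at 1.4% → £499,000 × 1.4% × 1/12 = £582.1667
2002-02-01 to 2002-12-31: 11 months at 3.3% → £499,000 × 3.3% × 11/12 = £15,094.7500
Total = £15,676.9167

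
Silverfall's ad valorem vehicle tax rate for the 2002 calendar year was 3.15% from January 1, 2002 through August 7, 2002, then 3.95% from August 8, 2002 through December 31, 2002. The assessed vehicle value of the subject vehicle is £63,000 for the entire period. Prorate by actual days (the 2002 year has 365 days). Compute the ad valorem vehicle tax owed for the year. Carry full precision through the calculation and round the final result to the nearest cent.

January 1 – August 7, 2002: 219 days at 3.15% → £63,000 × 3.15% × 219/365 = £1,190.7000
August 8 – December 31, 2002: 146 days at 3.95% → £63,000 × 3.95% × 146/365 = £995.4000
Total = £2,186.1000

£2,186.10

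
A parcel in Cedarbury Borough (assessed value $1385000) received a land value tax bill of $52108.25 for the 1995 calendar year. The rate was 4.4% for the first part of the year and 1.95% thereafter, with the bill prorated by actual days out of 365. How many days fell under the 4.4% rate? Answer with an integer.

Let d = days at the first rate; then 365 − d days at the second rate.
$1385000 × [4.4%·d + 1.95%·(365−d)] / 365 = $52108.25
Solving gives d = 270, so the new rate took effect on September 28, 1995.

270 days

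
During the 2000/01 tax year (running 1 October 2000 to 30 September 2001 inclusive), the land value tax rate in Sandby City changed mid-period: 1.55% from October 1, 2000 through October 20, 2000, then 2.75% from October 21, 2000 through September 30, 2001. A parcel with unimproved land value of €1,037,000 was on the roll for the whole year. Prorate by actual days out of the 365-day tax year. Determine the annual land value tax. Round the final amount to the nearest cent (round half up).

October 1 – October 20, 2000: 20 days at 1.55% → €1,037,000 × 1.55% × 20/365 = €880.7397
October 21, 2000 – September 30, 2001: 345 days at 2.75% → €1,037,000 × 2.75% × 345/365 = €26,954.8973
Total = €27,835.6370

€27,835.64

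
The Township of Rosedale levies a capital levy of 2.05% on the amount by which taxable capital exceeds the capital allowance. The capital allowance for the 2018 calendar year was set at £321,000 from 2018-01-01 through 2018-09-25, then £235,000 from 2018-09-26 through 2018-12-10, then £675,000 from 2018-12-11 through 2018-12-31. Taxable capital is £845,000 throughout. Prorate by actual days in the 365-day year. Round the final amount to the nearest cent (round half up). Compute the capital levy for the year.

2018-01-01 to 2018-09-25: 268 days, exemption £321,000 → (£845,000 − £321,000) × 2.05% × 268/365 = £7,887.2767
2018-09-26 to 2018-12-10: 76 days, exemption £235,000 → (£845,000 − £235,000) × 2.05% × 76/365 = £2,603.7808
2018-12-11 to 2018-12-31: 21 days, exemption £675,000 → (£845,000 − £675,000) × 2.05% × 21/365 = £200.5068
Total = £10,691.5644

£10,691.56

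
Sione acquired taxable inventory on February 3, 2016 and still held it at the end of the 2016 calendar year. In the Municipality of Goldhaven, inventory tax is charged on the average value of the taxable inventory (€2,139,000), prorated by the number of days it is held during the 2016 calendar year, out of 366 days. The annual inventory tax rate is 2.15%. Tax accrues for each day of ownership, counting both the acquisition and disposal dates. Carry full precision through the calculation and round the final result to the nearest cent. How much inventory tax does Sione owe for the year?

€41,842.00

Days held (February 3 – December 31, 2016): 333 out of 366
Tax = €2,139,000 × 2.15% × 333/366 = €41,841.9959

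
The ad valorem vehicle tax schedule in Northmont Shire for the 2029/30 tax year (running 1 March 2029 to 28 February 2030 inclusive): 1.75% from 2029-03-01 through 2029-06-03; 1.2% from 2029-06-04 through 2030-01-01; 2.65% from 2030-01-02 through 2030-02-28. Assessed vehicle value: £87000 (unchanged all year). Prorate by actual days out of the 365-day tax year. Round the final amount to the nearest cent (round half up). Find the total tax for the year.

2029-03-01 to 2029-06-03: 95 days at 1.75% → £87000 × 1.75% × 95/365 = £396.2671
2029-06-04 to 2030-01-01: 212 days at 1.2% → £87000 × 1.2% × 212/365 = £606.3781
2030-01-02 to 2030-02-28: 58 days at 2.65% → £87000 × 2.65% × 58/365 = £366.3534
Total = £1368.9986

£1369.00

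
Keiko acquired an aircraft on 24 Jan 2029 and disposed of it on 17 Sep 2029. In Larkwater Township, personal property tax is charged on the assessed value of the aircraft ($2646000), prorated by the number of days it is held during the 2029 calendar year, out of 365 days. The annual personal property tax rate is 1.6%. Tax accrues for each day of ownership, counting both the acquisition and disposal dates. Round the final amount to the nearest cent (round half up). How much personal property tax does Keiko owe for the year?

Days held (24 Jan – 17 Sep 2029): 237 out of 365
Tax = $2646000 × 1.6% × 237/365 = $27489.4027

$27489.40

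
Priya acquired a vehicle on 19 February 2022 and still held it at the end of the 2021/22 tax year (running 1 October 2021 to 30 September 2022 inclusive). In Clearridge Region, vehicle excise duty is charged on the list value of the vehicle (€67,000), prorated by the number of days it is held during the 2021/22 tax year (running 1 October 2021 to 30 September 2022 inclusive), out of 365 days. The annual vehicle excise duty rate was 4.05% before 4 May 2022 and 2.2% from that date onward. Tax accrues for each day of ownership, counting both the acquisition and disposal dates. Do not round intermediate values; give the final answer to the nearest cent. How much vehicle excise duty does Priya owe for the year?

19 February – 3 May 2022: 74 days at 4.05% → €67,000 × 4.05% × 74/365 = €550.1342
4 May – 30 September 2022: 150 days at 2.2% → €67,000 × 2.2% × 150/365 = €605.7534
Total = €1,155.8877

€1,155.89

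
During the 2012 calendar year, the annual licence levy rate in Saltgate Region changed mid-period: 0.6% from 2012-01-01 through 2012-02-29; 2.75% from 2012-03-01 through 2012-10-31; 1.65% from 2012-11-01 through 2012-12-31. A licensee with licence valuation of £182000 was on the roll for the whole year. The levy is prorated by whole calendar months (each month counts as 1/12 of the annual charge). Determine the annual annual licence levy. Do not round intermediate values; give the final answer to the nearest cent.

£4019.17

2012-01-01 to 2012-02-29: 2 months at 0.6% → £182000 × 0.6% × 2/12 = £182.0000
2012-03-01 to 2012-10-31: 8 months at 2.75% → £182000 × 2.75% × 8/12 = £3336.6667
2012-11-01 to 2012-12-31: 2 months at 1.65% → £182000 × 1.65% × 2/12 = £500.5000
Total = £4019.1667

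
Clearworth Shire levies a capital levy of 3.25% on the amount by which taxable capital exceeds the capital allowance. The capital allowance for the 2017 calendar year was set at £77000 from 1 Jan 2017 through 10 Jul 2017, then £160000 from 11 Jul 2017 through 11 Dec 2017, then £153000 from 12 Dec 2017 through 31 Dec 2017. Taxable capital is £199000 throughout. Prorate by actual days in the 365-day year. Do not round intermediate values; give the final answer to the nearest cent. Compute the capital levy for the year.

£2691.53

1 Jan – 10 Jul 2017: 191 days, exemption £77000 → (£199000 − £77000) × 3.25% × 191/365 = £2074.8356
11 Jul – 11 Dec 2017: 154 days, exemption £160000 → (£199000 − £160000) × 3.25% × 154/365 = £534.7808
12 Dec – 31 Dec 2017: 20 days, exemption £153000 → (£199000 − £153000) × 3.25% × 20/365 = £81.9178
Total = £2691.5342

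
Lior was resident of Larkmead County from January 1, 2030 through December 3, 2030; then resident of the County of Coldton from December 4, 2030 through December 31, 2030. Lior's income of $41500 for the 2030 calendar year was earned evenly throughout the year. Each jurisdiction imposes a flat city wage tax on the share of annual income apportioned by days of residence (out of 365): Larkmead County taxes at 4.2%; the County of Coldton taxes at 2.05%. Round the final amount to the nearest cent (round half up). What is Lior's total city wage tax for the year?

Larkmead County, January 1 – December 3, 2030: 337 days → $41500 × 4.2% × 337/365 = $1609.2904
The County of Coldton, December 4 – December 31, 2030: 28 days → $41500 × 2.05% × 28/365 = $65.2630
Total = $1674.5534

$1674.55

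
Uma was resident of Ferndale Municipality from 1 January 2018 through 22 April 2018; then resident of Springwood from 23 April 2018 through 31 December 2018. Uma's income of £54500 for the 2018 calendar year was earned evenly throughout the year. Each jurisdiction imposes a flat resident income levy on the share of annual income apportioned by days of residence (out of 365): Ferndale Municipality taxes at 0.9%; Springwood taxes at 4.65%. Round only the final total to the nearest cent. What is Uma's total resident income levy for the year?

Ferndale Municipality, 1 January – 22 April 2018: 112 days → £54500 × 0.9% × 112/365 = £150.5096
Springwood, 23 April – 31 December 2018: 253 days → £54500 × 4.65% × 253/365 = £1756.6171
Total = £1907.1267

£1907.13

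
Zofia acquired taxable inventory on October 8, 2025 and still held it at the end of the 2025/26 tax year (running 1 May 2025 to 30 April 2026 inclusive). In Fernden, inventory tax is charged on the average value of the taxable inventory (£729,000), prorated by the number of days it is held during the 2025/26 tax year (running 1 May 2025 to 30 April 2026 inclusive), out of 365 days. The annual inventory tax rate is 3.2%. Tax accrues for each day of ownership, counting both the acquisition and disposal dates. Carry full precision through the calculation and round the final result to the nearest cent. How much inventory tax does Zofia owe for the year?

£13,102.03

Days held (October 8, 2025 – April 30, 2026): 205 out of 365
Tax = £729,000 × 3.2% × 205/365 = £13,102.0274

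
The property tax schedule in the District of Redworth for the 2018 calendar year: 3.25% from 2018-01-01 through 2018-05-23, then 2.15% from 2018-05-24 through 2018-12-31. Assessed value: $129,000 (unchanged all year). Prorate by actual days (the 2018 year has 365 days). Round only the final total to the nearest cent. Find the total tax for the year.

2018-01-01 to 2018-05-23: 143 days at 3.25% → $129,000 × 3.25% × 143/365 = $1,642.5411
2018-05-24 to 2018-12-31: 222 days at 2.15% → $129,000 × 2.15% × 222/365 = $1,686.8959
Total = $3,329.4370

$3,329.44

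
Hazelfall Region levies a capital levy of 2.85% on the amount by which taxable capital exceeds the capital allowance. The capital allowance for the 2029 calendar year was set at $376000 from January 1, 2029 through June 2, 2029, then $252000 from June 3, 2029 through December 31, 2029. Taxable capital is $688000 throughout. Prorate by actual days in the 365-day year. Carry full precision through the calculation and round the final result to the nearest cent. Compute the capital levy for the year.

January 1 – June 2, 2029: 153 days, exemption $376000 → ($688000 − $376000) × 2.85% × 153/365 = $3727.3315
June 3 – December 31, 2029: 212 days, exemption $252000 → ($688000 − $252000) × 2.85% × 212/365 = $7217.2932
Total = $10944.6247

$10944.62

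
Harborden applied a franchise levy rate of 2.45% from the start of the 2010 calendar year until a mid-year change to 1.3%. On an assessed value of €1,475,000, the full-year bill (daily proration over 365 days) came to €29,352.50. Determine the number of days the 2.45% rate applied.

Let d = days at the first rate; then 365 − d days at the second rate.
€1,475,000 × [2.45%·d + 1.3%·(365−d)] / 365 = €29,352.50
Solving gives d = 219, so the new rate took effect on 8 Aug 2010.

219 days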